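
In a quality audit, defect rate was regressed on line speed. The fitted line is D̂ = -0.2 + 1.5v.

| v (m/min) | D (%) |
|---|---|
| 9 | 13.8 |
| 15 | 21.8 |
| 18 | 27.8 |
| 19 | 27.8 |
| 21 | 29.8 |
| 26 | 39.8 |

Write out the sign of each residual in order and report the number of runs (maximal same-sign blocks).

v=9: D̂ = -0.2 + 1.5·9 = 13.3; r = 13.8 − 13.3 = 0.5
v=15: D̂ = -0.2 + 1.5·15 = 22.3; r = 21.8 − 22.3 = -0.5
v=18: D̂ = -0.2 + 1.5·18 = 26.8; r = 27.8 − 26.8 = 1
v=19: D̂ = -0.2 + 1.5·19 = 28.3; r = 27.8 − 28.3 = -0.5
v=21: D̂ = -0.2 + 1.5·21 = 31.3; r = 29.8 − 31.3 = -1.5
v=26: D̂ = -0.2 + 1.5·26 = 38.8; r = 39.8 − 38.8 = 1
Signs: + − + − − +
Runs: +×1, −×1, +×1, −×2, +×1 → 5

5 runs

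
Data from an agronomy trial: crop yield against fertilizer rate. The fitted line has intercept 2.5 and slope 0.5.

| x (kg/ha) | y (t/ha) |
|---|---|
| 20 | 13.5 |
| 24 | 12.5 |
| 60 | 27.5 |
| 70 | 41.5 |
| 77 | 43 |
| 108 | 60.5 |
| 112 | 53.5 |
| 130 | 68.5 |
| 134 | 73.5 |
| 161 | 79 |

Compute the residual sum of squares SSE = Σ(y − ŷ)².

x=20: ŷ = 2.5 + 0.5·20 = 12.5; r = 13.5 − 12.5 = 1
x=24: ŷ = 2.5 + 0.5·24 = 14.5; r = 12.5 − 14.5 = -2
x=60: ŷ = 2.5 + 0.5·60 = 32.5; r = 27.5 − 32.5 = -5
x=70: ŷ = 2.5 + 0.5·70 = 37.5; r = 41.5 − 37.5 = 4
x=77: ŷ = 2.5 + 0.5·77 = 41; r = 43 − 41 = 2
x=108: ŷ = 2.5 + 0.5·108 = 56.5; r = 60.5 − 56.5 = 4
x=112: ŷ = 2.5 + 0.5·112 = 58.5; r = 53.5 − 58.5 = -5
x=130: ŷ = 2.5 + 0.5·130 = 67.5; r = 68.5 − 67.5 = 1
x=134: ŷ = 2.5 + 0.5·134 = 69.5; r = 73.5 − 69.5 = 4
x=161: ŷ = 2.5 + 0.5·161 = 83; r = 79 − 83 = -4
SSE = 1 + 4 + 25 + 16 + 4 + 16 + 25 + 1 + 16 + 16 = 124

SSE = 124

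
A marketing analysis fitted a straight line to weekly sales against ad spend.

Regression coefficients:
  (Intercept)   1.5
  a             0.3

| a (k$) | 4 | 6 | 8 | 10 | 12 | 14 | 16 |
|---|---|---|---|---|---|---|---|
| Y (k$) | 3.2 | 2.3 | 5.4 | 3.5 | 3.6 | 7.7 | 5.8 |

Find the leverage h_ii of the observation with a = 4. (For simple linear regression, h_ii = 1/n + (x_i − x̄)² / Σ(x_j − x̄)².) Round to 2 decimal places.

h = 0.46

ā = (4 + 6 + 8 + 10 + 12 + 14 + 16)/7 = 10
Σ(a − ā)² = 36 + 16 + 4 + 0 + 4 + 16 + 36 = 112
h = 1/7 + (-6)²/112 = 0.142857 + 0.321429 = 0.46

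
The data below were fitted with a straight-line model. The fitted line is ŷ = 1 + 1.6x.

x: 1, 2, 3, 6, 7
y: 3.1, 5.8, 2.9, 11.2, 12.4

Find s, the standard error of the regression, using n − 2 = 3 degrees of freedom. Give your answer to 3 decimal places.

s = 1.968

x=1: ŷ = 1 + 1.6·1 = 2.6; e = 3.1 − 2.6 = 0.5
x=2: ŷ = 1 + 1.6·2 = 4.2; e = 5.8 − 4.2 = 1.6
x=3: ŷ = 1 + 1.6·3 = 5.8; e = 2.9 − 5.8 = -2.9
x=6: ŷ = 1 + 1.6·6 = 10.6; e = 11.2 − 10.6 = 0.6
x=7: ŷ = 1 + 1.6·7 = 12.2; e = 12.4 − 12.2 = 0.2
SSE = 0.25 + 2.56 + 8.41 + 0.36 + 0.04 = 11.62
s = √(11.62/3) = √3.87333 ≈ 1.968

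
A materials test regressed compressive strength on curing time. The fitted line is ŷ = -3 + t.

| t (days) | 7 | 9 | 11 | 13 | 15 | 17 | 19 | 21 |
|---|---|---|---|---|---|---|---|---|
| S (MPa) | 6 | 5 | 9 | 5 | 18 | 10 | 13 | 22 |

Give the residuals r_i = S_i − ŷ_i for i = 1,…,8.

t=7: ŷ = -3 + 7 = 4; r = 6 − 4 = 2
t=9: ŷ = -3 + 9 = 6; r = 5 − 6 = -1
t=11: ŷ = -3 + 11 = 8; r = 9 − 8 = 1
t=13: ŷ = -3 + 13 = 10; r = 5 − 10 = -5
t=15: ŷ = -3 + 15 = 12; r = 18 − 12 = 6
t=17: ŷ = -3 + 17 = 14; r = 10 − 14 = -4
t=19: ŷ = -3 + 19 = 16; r = 13 − 16 = -3
t=21: ŷ = -3 + 21 = 18; r = 22 − 18 = 4

2, -1, 1, -5, 6, -4, -3, 4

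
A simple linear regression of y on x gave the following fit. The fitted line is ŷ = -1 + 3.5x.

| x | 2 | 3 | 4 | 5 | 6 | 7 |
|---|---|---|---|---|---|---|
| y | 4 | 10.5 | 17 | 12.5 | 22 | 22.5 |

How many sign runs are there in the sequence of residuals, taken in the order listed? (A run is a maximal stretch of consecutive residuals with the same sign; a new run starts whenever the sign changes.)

5 runs

x=2: ŷ = -1 + 3.5·2 = 6; e = 4 − 6 = -2
x=3: ŷ = -1 + 3.5·3 = 9.5; e = 10.5 − 9.5 = 1
x=4: ŷ = -1 + 3.5·4 = 13; e = 17 − 13 = 4
x=5: ŷ = -1 + 3.5·5 = 16.5; e = 12.5 − 16.5 = -4
x=6: ŷ = -1 + 3.5·6 = 20; e = 22 − 20 = 2
x=7: ŷ = -1 + 3.5·7 = 23.5; e = 22.5 − 23.5 = -1
Signs: − + + − + −
Runs: −×1, +×2, −×1, +×1, −×1 → 5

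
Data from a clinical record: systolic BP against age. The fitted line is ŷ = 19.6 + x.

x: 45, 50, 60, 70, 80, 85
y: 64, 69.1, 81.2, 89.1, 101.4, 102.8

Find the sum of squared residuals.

SSE = 9.9

x=45: ŷ = 19.6 + 45 = 64.6; r = 64 − 64.6 = -0.6
x=50: ŷ = 19.6 + 50 = 69.6; r = 69.1 − 69.6 = -0.5
x=60: ŷ = 19.6 + 60 = 79.6; r = 81.2 − 79.6 = 1.6
x=70: ŷ = 19.6 + 70 = 89.6; r = 89.1 − 89.6 = -0.5
x=80: ŷ = 19.6 + 80 = 99.6; r = 101.4 − 99.6 = 1.8
x=85: ŷ = 19.6 + 85 = 104.6; r = 102.8 − 104.6 = -1.8
SSE = 0.36 + 0.25 + 2.56 + 0.25 + 3.24 + 3.24 = 9.9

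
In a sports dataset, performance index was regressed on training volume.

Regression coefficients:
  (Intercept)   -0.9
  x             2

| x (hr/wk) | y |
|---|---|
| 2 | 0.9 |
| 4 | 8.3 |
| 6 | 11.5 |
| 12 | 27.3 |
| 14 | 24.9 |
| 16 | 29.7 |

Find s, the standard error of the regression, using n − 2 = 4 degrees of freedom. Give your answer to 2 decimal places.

x=2: ŷ = -0.9 + 2·2 = 3.1; r = 0.9 − 3.1 = -2.2
x=4: ŷ = -0.9 + 2·4 = 7.1; r = 8.3 − 7.1 = 1.2
x=6: ŷ = -0.9 + 2·6 = 11.1; r = 11.5 − 11.1 = 0.4
x=12: ŷ = -0.9 + 2·12 = 23.1; r = 27.3 − 23.1 = 4.2
x=14: ŷ = -0.9 + 2·14 = 27.1; r = 24.9 − 27.1 = -2.2
x=16: ŷ = -0.9 + 2·16 = 31.1; r = 29.7 − 31.1 = -1.4
SSE = 4.84 + 1.44 + 0.16 + 17.64 + 4.84 + 1.96 = 30.88
s = √(30.88/4) = √7.72 ≈ 2.78

s = 2.78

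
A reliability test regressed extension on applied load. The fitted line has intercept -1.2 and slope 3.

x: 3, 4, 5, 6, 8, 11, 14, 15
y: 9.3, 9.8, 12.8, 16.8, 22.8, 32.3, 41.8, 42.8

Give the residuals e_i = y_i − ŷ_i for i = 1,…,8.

x=3: ŷ = -1.2 + 3·3 = 7.8; e = 9.3 − 7.8 = 1.5
x=4: ŷ = -1.2 + 3·4 = 10.8; e = 9.8 − 10.8 = -1
x=5: ŷ = -1.2 + 3·5 = 13.8; e = 12.8 − 13.8 = -1
x=6: ŷ = -1.2 + 3·6 = 16.8; e = 16.8 − 16.8 = 0
x=8: ŷ = -1.2 + 3·8 = 22.8; e = 22.8 − 22.8 = 0
x=11: ŷ = -1.2 + 3·11 = 31.8; e = 32.3 − 31.8 = 0.5
x=14: ŷ = -1.2 + 3·14 = 40.8; e = 41.8 − 40.8 = 1
x=15: ŷ = -1.2 + 3·15 = 43.8; e = 42.8 − 43.8 = -1

1.5, -1, -1, 0, 0, 0.5, 1, -1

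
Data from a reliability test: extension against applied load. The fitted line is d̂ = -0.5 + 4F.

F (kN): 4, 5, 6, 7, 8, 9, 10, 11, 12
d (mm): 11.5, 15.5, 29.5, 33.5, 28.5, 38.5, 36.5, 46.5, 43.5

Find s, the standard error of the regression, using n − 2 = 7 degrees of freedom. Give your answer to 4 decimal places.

s = 4.7208

F=4: d̂ = -0.5 + 4·4 = 15.5; r = 11.5 − 15.5 = -4
F=5: d̂ = -0.5 + 4·5 = 19.5; r = 15.5 − 19.5 = -4
F=6: d̂ = -0.5 + 4·6 = 23.5; r = 29.5 − 23.5 = 6
F=7: d̂ = -0.5 + 4·7 = 27.5; r = 33.5 − 27.5 = 6
F=8: d̂ = -0.5 + 4·8 = 31.5; r = 28.5 − 31.5 = -3
F=9: d̂ = -0.5 + 4·9 = 35.5; r = 38.5 − 35.5 = 3
F=10: d̂ = -0.5 + 4·10 = 39.5; r = 36.5 − 39.5 = -3
F=11: d̂ = -0.5 + 4·11 = 43.5; r = 46.5 − 43.5 = 3
F=12: d̂ = -0.5 + 4·12 = 47.5; r = 43.5 − 47.5 = -4
SSE = 16 + 16 + 36 + 36 + 9 + 9 + 9 + 9 + 16 = 156
s = √(156/7) = √22.2857 ≈ 4.7208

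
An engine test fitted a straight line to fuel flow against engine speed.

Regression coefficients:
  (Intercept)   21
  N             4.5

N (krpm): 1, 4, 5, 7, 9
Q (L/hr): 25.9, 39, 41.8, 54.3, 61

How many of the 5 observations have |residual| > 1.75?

N=1: ŷ = 21 + 4.5·1 = 25.5; e = 25.9 − 25.5 = 0.4
N=4: ŷ = 21 + 4.5·4 = 39; e = 39 − 39 = 0
N=5: ŷ = 21 + 4.5·5 = 43.5; e = 41.8 − 43.5 = -1.7
N=7: ŷ = 21 + 4.5·7 = 52.5; e = 54.3 − 52.5 = 1.8
N=9: ŷ = 21 + 4.5·9 = 61.5; e = 61 − 61.5 = -0.5
|e| > 1.75: N=7 (|e|=1.8) → 1

1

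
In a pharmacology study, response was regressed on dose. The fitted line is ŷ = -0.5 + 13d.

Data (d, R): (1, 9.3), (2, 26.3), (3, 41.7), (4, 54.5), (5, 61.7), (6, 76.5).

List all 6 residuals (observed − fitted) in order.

-3.2, 0.8, 3.2, 3, -2.8, -1

d=1: ŷ = -0.5 + 13·1 = 12.5; e = 9.3 − 12.5 = -3.2
d=2: ŷ = -0.5 + 13·2 = 25.5; e = 26.3 − 25.5 = 0.8
d=3: ŷ = -0.5 + 13·3 = 38.5; e = 41.7 − 38.5 = 3.2
d=4: ŷ = -0.5 + 13·4 = 51.5; e = 54.5 − 51.5 = 3
d=5: ŷ = -0.5 + 13·5 = 64.5; e = 61.7 − 64.5 = -2.8
d=6: ŷ = -0.5 + 13·6 = 77.5; e = 76.5 − 77.5 = -1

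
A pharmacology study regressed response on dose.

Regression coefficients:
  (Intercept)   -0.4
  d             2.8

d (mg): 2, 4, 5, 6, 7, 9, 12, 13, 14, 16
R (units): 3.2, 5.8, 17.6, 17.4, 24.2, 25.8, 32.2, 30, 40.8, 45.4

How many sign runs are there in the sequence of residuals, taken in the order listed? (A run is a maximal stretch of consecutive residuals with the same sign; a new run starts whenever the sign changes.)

4 runs

d=2: R̂ = -0.4 + 2.8·2 = 5.2; e = 3.2 − 5.2 = -2
d=4: R̂ = -0.4 + 2.8·4 = 10.8; e = 5.8 − 10.8 = -5
d=5: R̂ = -0.4 + 2.8·5 = 13.6; e = 17.6 − 13.6 = 4
d=6: R̂ = -0.4 + 2.8·6 = 16.4; e = 17.4 − 16.4 = 1
d=7: R̂ = -0.4 + 2.8·7 = 19.2; e = 24.2 − 19.2 = 5
d=9: R̂ = -0.4 + 2.8·9 = 24.8; e = 25.8 − 24.8 = 1
d=12: R̂ = -0.4 + 2.8·12 = 33.2; e = 32.2 − 33.2 = -1
d=13: R̂ = -0.4 + 2.8·13 = 36; e = 30 − 36 = -6
d=14: R̂ = -0.4 + 2.8·14 = 38.8; e = 40.8 − 38.8 = 2
d=16: R̂ = -0.4 + 2.8·16 = 44.4; e = 45.4 − 44.4 = 1
Signs: − − + + + + − − + +
Runs: −×2, +×4, −×2, +×2 → 4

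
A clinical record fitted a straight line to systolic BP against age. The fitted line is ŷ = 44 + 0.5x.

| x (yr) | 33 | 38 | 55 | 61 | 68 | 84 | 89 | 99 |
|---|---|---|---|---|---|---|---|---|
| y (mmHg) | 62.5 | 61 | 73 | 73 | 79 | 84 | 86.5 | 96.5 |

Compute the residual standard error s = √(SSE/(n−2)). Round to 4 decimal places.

x=33: ŷ = 44 + 0.5·33 = 60.5; e = 62.5 − 60.5 = 2
x=38: ŷ = 44 + 0.5·38 = 63; e = 61 − 63 = -2
x=55: ŷ = 44 + 0.5·55 = 71.5; e = 73 − 71.5 = 1.5
x=61: ŷ = 44 + 0.5·61 = 74.5; e = 73 − 74.5 = -1.5
x=68: ŷ = 44 + 0.5·68 = 78; e = 79 − 78 = 1
x=84: ŷ = 44 + 0.5·84 = 86; e = 84 − 86 = -2
x=89: ŷ = 44 + 0.5·89 = 88.5; e = 86.5 − 88.5 = -2
x=99: ŷ = 44 + 0.5·99 = 93.5; e = 96.5 − 93.5 = 3
SSE = 4 + 4 + 2.25 + 2.25 + 1 + 4 + 4 + 9 = 30.5
s = √(30.5/6) = √5.08333 ≈ 2.2546

s = 2.2546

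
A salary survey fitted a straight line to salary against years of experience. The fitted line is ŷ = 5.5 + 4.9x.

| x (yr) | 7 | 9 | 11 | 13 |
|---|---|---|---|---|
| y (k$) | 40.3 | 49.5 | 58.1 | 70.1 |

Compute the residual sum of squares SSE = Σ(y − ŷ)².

x=7: ŷ = 5.5 + 4.9·7 = 39.8; e = 40.3 − 39.8 = 0.5
x=9: ŷ = 5.5 + 4.9·9 = 49.6; e = 49.5 − 49.6 = -0.1
x=11: ŷ = 5.5 + 4.9·11 = 59.4; e = 58.1 − 59.4 = -1.3
x=13: ŷ = 5.5 + 4.9·13 = 69.2; e = 70.1 − 69.2 = 0.9
SSE = 0.25 + 0.01 + 1.69 + 0.81 = 2.76

SSE = 2.76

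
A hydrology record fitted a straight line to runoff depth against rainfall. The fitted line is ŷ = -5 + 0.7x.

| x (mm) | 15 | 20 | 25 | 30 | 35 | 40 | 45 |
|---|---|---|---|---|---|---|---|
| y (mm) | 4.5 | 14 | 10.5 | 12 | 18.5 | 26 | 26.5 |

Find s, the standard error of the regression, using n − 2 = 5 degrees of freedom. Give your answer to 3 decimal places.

x=15: ŷ = -5 + 0.7·15 = 5.5; e = 4.5 − 5.5 = -1
x=20: ŷ = -5 + 0.7·20 = 9; e = 14 − 9 = 5
x=25: ŷ = -5 + 0.7·25 = 12.5; e = 10.5 − 12.5 = -2
x=30: ŷ = -5 + 0.7·30 = 16; e = 12 − 16 = -4
x=35: ŷ = -5 + 0.7·35 = 19.5; e = 18.5 − 19.5 = -1
x=40: ŷ = -5 + 0.7·40 = 23; e = 26 − 23 = 3
x=45: ŷ = -5 + 0.7·45 = 26.5; e = 26.5 − 26.5 = 0
SSE = 1 + 25 + 4 + 16 + 1 + 9 + 0 = 56
s = √(56/5) = √11.2 ≈ 3.347

s = 3.347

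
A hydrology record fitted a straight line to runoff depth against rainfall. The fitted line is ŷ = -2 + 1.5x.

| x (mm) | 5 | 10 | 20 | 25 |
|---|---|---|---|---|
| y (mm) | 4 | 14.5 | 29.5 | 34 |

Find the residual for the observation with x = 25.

ŷ = -2 + 1.5·25 = 35.5
e = 34 − 35.5 = -1.5

e = -1.5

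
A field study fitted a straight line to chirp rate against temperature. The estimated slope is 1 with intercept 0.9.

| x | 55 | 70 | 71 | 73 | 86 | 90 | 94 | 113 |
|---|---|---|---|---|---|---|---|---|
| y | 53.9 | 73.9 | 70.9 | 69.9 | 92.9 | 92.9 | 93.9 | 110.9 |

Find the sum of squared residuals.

x=55: ŷ = 0.9 + 55 = 55.9; r = 53.9 − 55.9 = -2
x=70: ŷ = 0.9 + 70 = 70.9; r = 73.9 − 70.9 = 3
x=71: ŷ = 0.9 + 71 = 71.9; r = 70.9 − 71.9 = -1
x=73: ŷ = 0.9 + 73 = 73.9; r = 69.9 − 73.9 = -4
x=86: ŷ = 0.9 + 86 = 86.9; r = 92.9 − 86.9 = 6
x=90: ŷ = 0.9 + 90 = 90.9; r = 92.9 − 90.9 = 2
x=94: ŷ = 0.9 + 94 = 94.9; r = 93.9 − 94.9 = -1
x=113: ŷ = 0.9 + 113 = 113.9; r = 110.9 − 113.9 = -3
SSE = 4 + 9 + 1 + 16 + 36 + 4 + 1 + 9 = 80

SSE = 80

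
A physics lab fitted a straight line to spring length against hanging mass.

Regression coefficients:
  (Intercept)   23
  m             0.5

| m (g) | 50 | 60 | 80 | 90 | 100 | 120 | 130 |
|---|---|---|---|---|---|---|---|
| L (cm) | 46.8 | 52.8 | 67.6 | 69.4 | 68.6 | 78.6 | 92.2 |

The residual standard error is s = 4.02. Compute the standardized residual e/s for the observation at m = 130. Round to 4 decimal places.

1.0448

L̂ = 23 + 0.5·130 = 88
e = 92.2 − 88 = 4.2
e/s = 4.2 / 4.02 = 1.0448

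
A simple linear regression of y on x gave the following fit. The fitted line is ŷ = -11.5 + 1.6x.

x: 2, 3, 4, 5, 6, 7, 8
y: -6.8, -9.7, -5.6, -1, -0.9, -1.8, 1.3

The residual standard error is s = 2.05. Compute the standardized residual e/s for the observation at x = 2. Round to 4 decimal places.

0.7317

ŷ = -11.5 + 1.6·2 = -8.3
e = -6.8 − (-8.3) = 1.5
e/s = 1.5 / 2.05 = 0.7317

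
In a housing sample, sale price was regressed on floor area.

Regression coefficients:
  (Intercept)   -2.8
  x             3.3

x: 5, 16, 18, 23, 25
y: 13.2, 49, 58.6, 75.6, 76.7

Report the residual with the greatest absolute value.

x=5: ŷ = -2.8 + 3.3·5 = 13.7; e = 13.2 − 13.7 = -0.5
x=16: ŷ = -2.8 + 3.3·16 = 50; e = 49 − 50 = -1
x=18: ŷ = -2.8 + 3.3·18 = 56.6; e = 58.6 − 56.6 = 2
x=23: ŷ = -2.8 + 3.3·23 = 73.1; e = 75.6 − 73.1 = 2.5
x=25: ŷ = -2.8 + 3.3·25 = 79.7; e = 76.7 − 79.7 = -3
Largest |e| is 3 at x = 25, residual -3.

e = -3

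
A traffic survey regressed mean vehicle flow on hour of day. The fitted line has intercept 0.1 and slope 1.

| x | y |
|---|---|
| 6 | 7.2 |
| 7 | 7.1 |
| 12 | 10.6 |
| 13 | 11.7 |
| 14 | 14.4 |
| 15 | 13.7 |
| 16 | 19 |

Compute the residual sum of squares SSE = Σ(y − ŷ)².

x=6: ŷ = 0.1 + 6 = 6.1; e = 7.2 − 6.1 = 1.1
x=7: ŷ = 0.1 + 7 = 7.1; e = 7.1 − 7.1 = 0
x=12: ŷ = 0.1 + 12 = 12.1; e = 10.6 − 12.1 = -1.5
x=13: ŷ = 0.1 + 13 = 13.1; e = 11.7 − 13.1 = -1.4
x=14: ŷ = 0.1 + 14 = 14.1; e = 14.4 − 14.1 = 0.3
x=15: ŷ = 0.1 + 15 = 15.1; e = 13.7 − 15.1 = -1.4
x=16: ŷ = 0.1 + 16 = 16.1; e = 19 − 16.1 = 2.9
SSE = 1.21 + 0 + 2.25 + 1.96 + 0.09 + 1.96 + 8.41 = 15.88

SSE = 15.88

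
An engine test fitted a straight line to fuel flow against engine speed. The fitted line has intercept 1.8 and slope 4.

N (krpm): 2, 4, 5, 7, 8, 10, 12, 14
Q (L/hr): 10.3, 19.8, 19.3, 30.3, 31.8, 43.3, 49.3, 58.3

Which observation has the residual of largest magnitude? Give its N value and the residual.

N = 5, r = -2.5

N=2: ŷ = 1.8 + 4·2 = 9.8; r = 10.3 − 9.8 = 0.5
N=4: ŷ = 1.8 + 4·4 = 17.8; r = 19.8 − 17.8 = 2
N=5: ŷ = 1.8 + 4·5 = 21.8; r = 19.3 − 21.8 = -2.5
N=7: ŷ = 1.8 + 4·7 = 29.8; r = 30.3 − 29.8 = 0.5
N=8: ŷ = 1.8 + 4·8 = 33.8; r = 31.8 − 33.8 = -2
N=10: ŷ = 1.8 + 4·10 = 41.8; r = 43.3 − 41.8 = 1.5
N=12: ŷ = 1.8 + 4·12 = 49.8; r = 49.3 − 49.8 = -0.5
N=14: ŷ = 1.8 + 4·14 = 57.8; r = 58.3 − 57.8 = 0.5
Largest |r| is 2.5 at N = 5, residual -2.5.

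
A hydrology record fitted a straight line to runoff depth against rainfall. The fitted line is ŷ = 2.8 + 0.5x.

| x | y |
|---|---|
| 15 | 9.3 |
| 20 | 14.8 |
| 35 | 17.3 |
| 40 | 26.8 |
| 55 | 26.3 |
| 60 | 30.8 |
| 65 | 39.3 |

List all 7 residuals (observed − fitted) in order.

-1, 2, -3, 4, -4, -2, 4

x=15: ŷ = 2.8 + 0.5·15 = 10.3; r = 9.3 − 10.3 = -1
x=20: ŷ = 2.8 + 0.5·20 = 12.8; r = 14.8 − 12.8 = 2
x=35: ŷ = 2.8 + 0.5·35 = 20.3; r = 17.3 − 20.3 = -3
x=40: ŷ = 2.8 + 0.5·40 = 22.8; r = 26.8 − 22.8 = 4
x=55: ŷ = 2.8 + 0.5·55 = 30.3; r = 26.3 − 30.3 = -4
x=60: ŷ = 2.8 + 0.5·60 = 32.8; r = 30.8 − 32.8 = -2
x=65: ŷ = 2.8 + 0.5·65 = 35.3; r = 39.3 − 35.3 = 4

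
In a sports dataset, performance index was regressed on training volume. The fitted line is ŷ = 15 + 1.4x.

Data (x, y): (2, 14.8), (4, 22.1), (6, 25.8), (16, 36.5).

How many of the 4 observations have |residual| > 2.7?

x=2: ŷ = 15 + 1.4·2 = 17.8; e = 14.8 − 17.8 = -3
x=4: ŷ = 15 + 1.4·4 = 20.6; e = 22.1 − 20.6 = 1.5
x=6: ŷ = 15 + 1.4·6 = 23.4; e = 25.8 − 23.4 = 2.4
x=16: ŷ = 15 + 1.4·16 = 37.4; e = 36.5 − 37.4 = -0.9
|e| > 2.7: x=2 (|e|=3) → 1

1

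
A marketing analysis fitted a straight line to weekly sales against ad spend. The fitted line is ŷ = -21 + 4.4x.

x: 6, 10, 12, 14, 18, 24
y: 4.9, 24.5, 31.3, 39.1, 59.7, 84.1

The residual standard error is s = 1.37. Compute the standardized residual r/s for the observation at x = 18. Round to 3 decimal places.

1.095

ŷ = -21 + 4.4·18 = 58.2
r = 59.7 − 58.2 = 1.5
r/s = 1.5 / 1.37 = 1.095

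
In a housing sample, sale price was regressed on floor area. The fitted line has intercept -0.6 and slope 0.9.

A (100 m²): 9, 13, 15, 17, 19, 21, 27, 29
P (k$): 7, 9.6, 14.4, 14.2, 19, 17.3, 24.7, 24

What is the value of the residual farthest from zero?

A=9: ŷ = -0.6 + 0.9·9 = 7.5; r = 7 − 7.5 = -0.5
A=13: ŷ = -0.6 + 0.9·13 = 11.1; r = 9.6 − 11.1 = -1.5
A=15: ŷ = -0.6 + 0.9·15 = 12.9; r = 14.4 − 12.9 = 1.5
A=17: ŷ = -0.6 + 0.9·17 = 14.7; r = 14.2 − 14.7 = -0.5
A=19: ŷ = -0.6 + 0.9·19 = 16.5; r = 19 − 16.5 = 2.5
A=21: ŷ = -0.6 + 0.9·21 = 18.3; r = 17.3 − 18.3 = -1
A=27: ŷ = -0.6 + 0.9·27 = 23.7; r = 24.7 − 23.7 = 1
A=29: ŷ = -0.6 + 0.9·29 = 25.5; r = 24 − 25.5 = -1.5
Largest |r| is 2.5 at A = 19, residual 2.5.

r = 2.5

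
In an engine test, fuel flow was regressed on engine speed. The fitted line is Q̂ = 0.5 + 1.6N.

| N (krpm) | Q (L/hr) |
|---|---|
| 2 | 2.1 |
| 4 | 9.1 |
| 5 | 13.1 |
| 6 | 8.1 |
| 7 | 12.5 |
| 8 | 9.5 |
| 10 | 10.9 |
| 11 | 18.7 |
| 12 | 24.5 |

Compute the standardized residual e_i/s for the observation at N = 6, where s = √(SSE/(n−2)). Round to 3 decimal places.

N=2: Q̂ = 0.5 + 1.6·2 = 3.7; e = 2.1 − 3.7 = -1.6
N=4: Q̂ = 0.5 + 1.6·4 = 6.9; e = 9.1 − 6.9 = 2.2
N=5: Q̂ = 0.5 + 1.6·5 = 8.5; e = 13.1 − 8.5 = 4.6
N=6: Q̂ = 0.5 + 1.6·6 = 10.1; e = 8.1 − 10.1 = -2
N=7: Q̂ = 0.5 + 1.6·7 = 11.7; e = 12.5 − 11.7 = 0.8
N=8: Q̂ = 0.5 + 1.6·8 = 13.3; e = 9.5 − 13.3 = -3.8
N=10: Q̂ = 0.5 + 1.6·10 = 16.5; e = 10.9 − 16.5 = -5.6
N=11: Q̂ = 0.5 + 1.6·11 = 18.1; e = 18.7 − 18.1 = 0.6
N=12: Q̂ = 0.5 + 1.6·12 = 19.7; e = 24.5 − 19.7 = 4.8
SSE = 2.56 + 4.84 + 21.16 + 4 + 0.64 + 14.44 + 31.36 + 0.36 + 23.04 = 102.4
s = √(102.4/7) = 3.82473
e/s = -2 / 3.82473 = -0.523

-0.523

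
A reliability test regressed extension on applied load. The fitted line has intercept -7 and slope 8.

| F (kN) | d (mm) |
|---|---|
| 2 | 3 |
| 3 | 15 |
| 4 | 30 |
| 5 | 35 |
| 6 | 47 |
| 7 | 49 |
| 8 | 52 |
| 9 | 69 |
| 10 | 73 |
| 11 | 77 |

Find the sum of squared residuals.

F=2: ŷ = -7 + 8·2 = 9; e = 3 − 9 = -6
F=3: ŷ = -7 + 8·3 = 17; e = 15 − 17 = -2
F=4: ŷ = -7 + 8·4 = 25; e = 30 − 25 = 5
F=5: ŷ = -7 + 8·5 = 33; e = 35 − 33 = 2
F=6: ŷ = -7 + 8·6 = 41; e = 47 − 41 = 6
F=7: ŷ = -7 + 8·7 = 49; e = 49 − 49 = 0
F=8: ŷ = -7 + 8·8 = 57; e = 52 − 57 = -5
F=9: ŷ = -7 + 8·9 = 65; e = 69 − 65 = 4
F=10: ŷ = -7 + 8·10 = 73; e = 73 − 73 = 0
F=11: ŷ = -7 + 8·11 = 81; e = 77 − 81 = -4
SSE = 36 + 4 + 25 + 4 + 36 + 0 + 25 + 16 + 0 + 16 = 162

SSE = 162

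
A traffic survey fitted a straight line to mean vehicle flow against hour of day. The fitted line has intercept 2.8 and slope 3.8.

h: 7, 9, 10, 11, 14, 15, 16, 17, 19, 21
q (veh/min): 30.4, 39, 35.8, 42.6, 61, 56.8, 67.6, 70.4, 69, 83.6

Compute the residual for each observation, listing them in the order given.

h=7: ŷ = 2.8 + 3.8·7 = 29.4; r = 30.4 − 29.4 = 1
h=9: ŷ = 2.8 + 3.8·9 = 37; r = 39 − 37 = 2
h=10: ŷ = 2.8 + 3.8·10 = 40.8; r = 35.8 − 40.8 = -5
h=11: ŷ = 2.8 + 3.8·11 = 44.6; r = 42.6 − 44.6 = -2
h=14: ŷ = 2.8 + 3.8·14 = 56; r = 61 − 56 = 5
h=15: ŷ = 2.8 + 3.8·15 = 59.8; r = 56.8 − 59.8 = -3
h=16: ŷ = 2.8 + 3.8·16 = 63.6; r = 67.6 − 63.6 = 4
h=17: ŷ = 2.8 + 3.8·17 = 67.4; r = 70.4 − 67.4 = 3
h=19: ŷ = 2.8 + 3.8·19 = 75; r = 69 − 75 = -6
h=21: ŷ = 2.8 + 3.8·21 = 82.6; r = 83.6 − 82.6 = 1

1, 2, -5, -2, 5, -3, 4, 3, -6, 1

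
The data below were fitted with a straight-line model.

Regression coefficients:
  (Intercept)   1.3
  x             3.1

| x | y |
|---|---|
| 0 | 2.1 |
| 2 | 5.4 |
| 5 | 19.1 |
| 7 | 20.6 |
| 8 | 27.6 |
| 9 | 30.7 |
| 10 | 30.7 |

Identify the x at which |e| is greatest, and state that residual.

x = 7, e = -2.4

x=0: ŷ = 1.3 + 3.1·0 = 1.3; e = 2.1 − 1.3 = 0.8
x=2: ŷ = 1.3 + 3.1·2 = 7.5; e = 5.4 − 7.5 = -2.1
x=5: ŷ = 1.3 + 3.1·5 = 16.8; e = 19.1 − 16.8 = 2.3
x=7: ŷ = 1.3 + 3.1·7 = 23; e = 20.6 − 23 = -2.4
x=8: ŷ = 1.3 + 3.1·8 = 26.1; e = 27.6 − 26.1 = 1.5
x=9: ŷ = 1.3 + 3.1·9 = 29.2; e = 30.7 − 29.2 = 1.5
x=10: ŷ = 1.3 + 3.1·10 = 32.3; e = 30.7 − 32.3 = -1.6
Largest |e| is 2.4 at x = 7, residual -2.4.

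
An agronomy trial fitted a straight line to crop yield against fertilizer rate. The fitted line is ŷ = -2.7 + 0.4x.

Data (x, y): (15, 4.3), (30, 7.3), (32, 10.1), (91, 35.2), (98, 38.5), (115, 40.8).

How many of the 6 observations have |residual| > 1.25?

x=15: ŷ = -2.7 + 0.4·15 = 3.3; r = 4.3 − 3.3 = 1
x=30: ŷ = -2.7 + 0.4·30 = 9.3; r = 7.3 − 9.3 = -2
x=32: ŷ = -2.7 + 0.4·32 = 10.1; r = 10.1 − 10.1 = 0
x=91: ŷ = -2.7 + 0.4·91 = 33.7; r = 35.2 − 33.7 = 1.5
x=98: ŷ = -2.7 + 0.4·98 = 36.5; r = 38.5 − 36.5 = 2
x=115: ŷ = -2.7 + 0.4·115 = 43.3; r = 40.8 − 43.3 = -2.5
|r| > 1.25: x=30 (|r|=2), x=91 (|r|=1.5), x=98 (|r|=2), x=115 (|r|=2.5) → 4

4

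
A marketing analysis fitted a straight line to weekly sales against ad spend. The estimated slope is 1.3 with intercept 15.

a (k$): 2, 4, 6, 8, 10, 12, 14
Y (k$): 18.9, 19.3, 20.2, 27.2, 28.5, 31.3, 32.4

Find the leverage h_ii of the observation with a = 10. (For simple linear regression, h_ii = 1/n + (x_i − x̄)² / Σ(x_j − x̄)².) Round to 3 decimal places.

ā = (2 + 4 + 6 + 8 + 10 + 12 + 14)/7 = 8
Σ(a − ā)² = 36 + 16 + 4 + 0 + 4 + 16 + 36 = 112
h = 1/7 + (2)²/112 = 0.142857 + 0.0357143 = 0.179

h = 0.179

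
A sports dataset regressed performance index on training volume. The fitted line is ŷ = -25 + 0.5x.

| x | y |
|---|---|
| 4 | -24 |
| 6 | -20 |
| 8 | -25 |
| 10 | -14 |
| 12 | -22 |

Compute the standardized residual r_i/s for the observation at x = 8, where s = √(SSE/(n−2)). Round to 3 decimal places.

x=4: ŷ = -25 + 0.5·4 = -23; r = -24 − (-23) = -1
x=6: ŷ = -25 + 0.5·6 = -22; r = -20 − (-22) = 2
x=8: ŷ = -25 + 0.5·8 = -21; r = -25 − (-21) = -4
x=10: ŷ = -25 + 0.5·10 = -20; r = -14 − (-20) = 6
x=12: ŷ = -25 + 0.5·12 = -19; r = -22 − (-19) = -3
SSE = 1 + 4 + 16 + 36 + 9 = 66
s = √(66/3) = 4.69042
r/s = -4 / 4.69042 = -0.853

-0.853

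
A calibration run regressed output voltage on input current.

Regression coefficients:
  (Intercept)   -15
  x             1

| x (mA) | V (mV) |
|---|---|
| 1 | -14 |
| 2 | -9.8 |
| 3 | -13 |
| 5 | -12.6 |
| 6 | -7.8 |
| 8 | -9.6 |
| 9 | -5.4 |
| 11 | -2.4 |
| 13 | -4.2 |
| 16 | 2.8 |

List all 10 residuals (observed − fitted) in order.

x=1: ŷ = -15 + 1 = -14; r = -14 − (-14) = 0
x=2: ŷ = -15 + 2 = -13; r = -9.8 − (-13) = 3.2
x=3: ŷ = -15 + 3 = -12; r = -13 − (-12) = -1
x=5: ŷ = -15 + 5 = -10; r = -12.6 − (-10) = -2.6
x=6: ŷ = -15 + 6 = -9; r = -7.8 − (-9) = 1.2
x=8: ŷ = -15 + 8 = -7; r = -9.6 − (-7) = -2.6
x=9: ŷ = -15 + 9 = -6; r = -5.4 − (-6) = 0.6
x=11: ŷ = -15 + 11 = -4; r = -2.4 − (-4) = 1.6
x=13: ŷ = -15 + 13 = -2; r = -4.2 − (-2) = -2.2
x=16: ŷ = -15 + 16 = 1; r = 2.8 − 1 = 1.8

0, 3.2, -1, -2.6, 1.2, -2.6, 0.6, 1.6, -2.2, 1.8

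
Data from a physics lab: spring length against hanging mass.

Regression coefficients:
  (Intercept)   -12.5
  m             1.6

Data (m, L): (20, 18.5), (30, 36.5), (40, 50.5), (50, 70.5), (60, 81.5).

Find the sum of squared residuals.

SSE = 16

m=20: L̂ = -12.5 + 1.6·20 = 19.5; r = 18.5 − 19.5 = -1
m=30: L̂ = -12.5 + 1.6·30 = 35.5; r = 36.5 − 35.5 = 1
m=40: L̂ = -12.5 + 1.6·40 = 51.5; r = 50.5 − 51.5 = -1
m=50: L̂ = -12.5 + 1.6·50 = 67.5; r = 70.5 − 67.5 = 3
m=60: L̂ = -12.5 + 1.6·60 = 83.5; r = 81.5 − 83.5 = -2
SSE = 1 + 1 + 1 + 9 + 4 = 16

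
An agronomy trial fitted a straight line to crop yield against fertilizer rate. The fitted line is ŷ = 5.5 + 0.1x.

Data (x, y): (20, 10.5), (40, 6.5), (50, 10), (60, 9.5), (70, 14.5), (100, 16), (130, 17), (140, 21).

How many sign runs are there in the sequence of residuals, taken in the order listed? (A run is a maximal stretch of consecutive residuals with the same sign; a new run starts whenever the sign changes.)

5 runs

x=20: ŷ = 5.5 + 0.1·20 = 7.5; e = 10.5 − 7.5 = 3
x=40: ŷ = 5.5 + 0.1·40 = 9.5; e = 6.5 − 9.5 = -3
x=50: ŷ = 5.5 + 0.1·50 = 10.5; e = 10 − 10.5 = -0.5
x=60: ŷ = 5.5 + 0.1·60 = 11.5; e = 9.5 − 11.5 = -2
x=70: ŷ = 5.5 + 0.1·70 = 12.5; e = 14.5 − 12.5 = 2
x=100: ŷ = 5.5 + 0.1·100 = 15.5; e = 16 − 15.5 = 0.5
x=130: ŷ = 5.5 + 0.1·130 = 18.5; e = 17 − 18.5 = -1.5
x=140: ŷ = 5.5 + 0.1·140 = 19.5; e = 21 − 19.5 = 1.5
Signs: + − − − + + − +
Runs: +×1, −×3, +×2, −×1, +×1 → 5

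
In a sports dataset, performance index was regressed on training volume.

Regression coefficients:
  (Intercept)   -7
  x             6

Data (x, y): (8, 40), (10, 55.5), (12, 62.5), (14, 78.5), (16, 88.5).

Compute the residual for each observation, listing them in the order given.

x=8: ŷ = -7 + 6·8 = 41; e = 40 − 41 = -1
x=10: ŷ = -7 + 6·10 = 53; e = 55.5 − 53 = 2.5
x=12: ŷ = -7 + 6·12 = 65; e = 62.5 − 65 = -2.5
x=14: ŷ = -7 + 6·14 = 77; e = 78.5 − 77 = 1.5
x=16: ŷ = -7 + 6·16 = 89; e = 88.5 − 89 = -0.5

-1, 2.5, -2.5, 1.5, -0.5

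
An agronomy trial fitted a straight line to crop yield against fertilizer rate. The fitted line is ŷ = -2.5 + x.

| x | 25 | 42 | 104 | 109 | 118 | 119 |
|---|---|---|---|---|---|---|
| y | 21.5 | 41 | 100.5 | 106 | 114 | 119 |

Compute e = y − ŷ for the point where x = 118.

ŷ = -2.5 + 118 = 115.5
e = 114 − 115.5 = -1.5

e = -1.5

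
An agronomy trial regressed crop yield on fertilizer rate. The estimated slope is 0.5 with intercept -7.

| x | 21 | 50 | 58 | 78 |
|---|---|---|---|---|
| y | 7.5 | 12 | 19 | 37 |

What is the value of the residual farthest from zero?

r = -6

x=21: ŷ = -7 + 0.5·21 = 3.5; r = 7.5 − 3.5 = 4
x=50: ŷ = -7 + 0.5·50 = 18; r = 12 − 18 = -6
x=58: ŷ = -7 + 0.5·58 = 22; r = 19 − 22 = -3
x=78: ŷ = -7 + 0.5·78 = 32; r = 37 − 32 = 5
Largest |r| is 6 at x = 50, residual -6.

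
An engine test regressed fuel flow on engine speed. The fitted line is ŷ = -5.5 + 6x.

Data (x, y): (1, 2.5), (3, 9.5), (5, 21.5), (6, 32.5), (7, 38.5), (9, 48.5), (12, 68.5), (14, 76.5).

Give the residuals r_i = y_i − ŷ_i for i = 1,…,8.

x=1: ŷ = -5.5 + 6·1 = 0.5; r = 2.5 − 0.5 = 2
x=3: ŷ = -5.5 + 6·3 = 12.5; r = 9.5 − 12.5 = -3
x=5: ŷ = -5.5 + 6·5 = 24.5; r = 21.5 − 24.5 = -3
x=6: ŷ = -5.5 + 6·6 = 30.5; r = 32.5 − 30.5 = 2
x=7: ŷ = -5.5 + 6·7 = 36.5; r = 38.5 − 36.5 = 2
x=9: ŷ = -5.5 + 6·9 = 48.5; r = 48.5 − 48.5 = 0
x=12: ŷ = -5.5 + 6·12 = 66.5; r = 68.5 − 66.5 = 2
x=14: ŷ = -5.5 + 6·14 = 78.5; r = 76.5 − 78.5 = -2

2, -3, -3, 2, 2, 0, 2, -2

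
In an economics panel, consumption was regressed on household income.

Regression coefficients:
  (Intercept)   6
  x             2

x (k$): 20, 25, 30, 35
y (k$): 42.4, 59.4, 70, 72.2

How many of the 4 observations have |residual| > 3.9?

x=20: ŷ = 6 + 2·20 = 46; r = 42.4 − 46 = -3.6
x=25: ŷ = 6 + 2·25 = 56; r = 59.4 − 56 = 3.4
x=30: ŷ = 6 + 2·30 = 66; r = 70 − 66 = 4
x=35: ŷ = 6 + 2·35 = 76; r = 72.2 − 76 = -3.8
|r| > 3.9: x=30 (|r|=4) → 1

1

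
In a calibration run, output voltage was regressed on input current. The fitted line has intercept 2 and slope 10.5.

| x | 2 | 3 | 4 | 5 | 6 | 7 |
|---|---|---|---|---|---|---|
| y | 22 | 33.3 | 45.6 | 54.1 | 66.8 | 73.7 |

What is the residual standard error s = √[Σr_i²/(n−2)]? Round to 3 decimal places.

x=2: ŷ = 2 + 10.5·2 = 23; r = 22 − 23 = -1
x=3: ŷ = 2 + 10.5·3 = 33.5; r = 33.3 − 33.5 = -0.2
x=4: ŷ = 2 + 10.5·4 = 44; r = 45.6 − 44 = 1.6
x=5: ŷ = 2 + 10.5·5 = 54.5; r = 54.1 − 54.5 = -0.4
x=6: ŷ = 2 + 10.5·6 = 65; r = 66.8 − 65 = 1.8
x=7: ŷ = 2 + 10.5·7 = 75.5; r = 73.7 − 75.5 = -1.8
SSE = 1 + 0.04 + 2.56 + 0.16 + 3.24 + 3.24 = 10.24
s = √(10.24/4) = √2.56 ≈ 1.600

s = 1.600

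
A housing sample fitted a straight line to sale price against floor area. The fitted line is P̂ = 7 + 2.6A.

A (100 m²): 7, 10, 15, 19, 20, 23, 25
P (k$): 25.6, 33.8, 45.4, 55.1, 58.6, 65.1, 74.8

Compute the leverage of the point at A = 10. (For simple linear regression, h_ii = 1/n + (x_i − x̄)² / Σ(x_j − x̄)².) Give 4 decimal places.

h = 0.3271

Ā = (7 + 10 + 15 + 19 + 20 + 23 + 25)/7 = 17
Σ(A − Ā)² = 100 + 49 + 4 + 4 + 9 + 36 + 64 = 266
h = 1/7 + (-7)²/266 = 0.142857 + 0.184211 = 0.3271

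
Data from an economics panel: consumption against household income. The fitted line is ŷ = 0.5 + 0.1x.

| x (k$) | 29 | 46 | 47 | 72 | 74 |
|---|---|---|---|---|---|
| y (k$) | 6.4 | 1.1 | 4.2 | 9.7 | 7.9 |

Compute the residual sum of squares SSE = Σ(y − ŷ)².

x=29: ŷ = 0.5 + 0.1·29 = 3.4; e = 6.4 − 3.4 = 3
x=46: ŷ = 0.5 + 0.1·46 = 5.1; e = 1.1 − 5.1 = -4
x=47: ŷ = 0.5 + 0.1·47 = 5.2; e = 4.2 − 5.2 = -1
x=72: ŷ = 0.5 + 0.1·72 = 7.7; e = 9.7 − 7.7 = 2
x=74: ŷ = 0.5 + 0.1·74 = 7.9; e = 7.9 − 7.9 = 0
SSE = 9 + 16 + 1 + 4 + 0 = 30

SSE = 30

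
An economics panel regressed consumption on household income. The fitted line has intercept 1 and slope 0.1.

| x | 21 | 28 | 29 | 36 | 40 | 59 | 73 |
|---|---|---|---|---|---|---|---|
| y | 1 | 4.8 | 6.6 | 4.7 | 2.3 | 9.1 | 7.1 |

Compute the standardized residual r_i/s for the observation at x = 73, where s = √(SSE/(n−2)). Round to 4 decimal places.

x=21: ŷ = 1 + 0.1·21 = 3.1; r = 1 − 3.1 = -2.1
x=28: ŷ = 1 + 0.1·28 = 3.8; r = 4.8 − 3.8 = 1
x=29: ŷ = 1 + 0.1·29 = 3.9; r = 6.6 − 3.9 = 2.7
x=36: ŷ = 1 + 0.1·36 = 4.6; r = 4.7 − 4.6 = 0.1
x=40: ŷ = 1 + 0.1·40 = 5; r = 2.3 − 5 = -2.7
x=59: ŷ = 1 + 0.1·59 = 6.9; r = 9.1 − 6.9 = 2.2
x=73: ŷ = 1 + 0.1·73 = 8.3; r = 7.1 − 8.3 = -1.2
SSE = 4.41 + 1 + 7.29 + 0.01 + 7.29 + 4.84 + 1.44 = 26.28
s = √(26.28/5) = 2.2926
r/s = -1.2 / 2.2926 = -0.5234

-0.5234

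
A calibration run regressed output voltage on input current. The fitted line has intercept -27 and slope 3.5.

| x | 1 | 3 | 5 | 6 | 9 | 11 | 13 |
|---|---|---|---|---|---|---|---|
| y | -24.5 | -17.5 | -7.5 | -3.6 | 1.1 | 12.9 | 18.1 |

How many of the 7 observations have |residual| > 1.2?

4

x=1: ŷ = -27 + 3.5·1 = -23.5; e = -24.5 − (-23.5) = -1
x=3: ŷ = -27 + 3.5·3 = -16.5; e = -17.5 − (-16.5) = -1
x=5: ŷ = -27 + 3.5·5 = -9.5; e = -7.5 − (-9.5) = 2
x=6: ŷ = -27 + 3.5·6 = -6; e = -3.6 − (-6) = 2.4
x=9: ŷ = -27 + 3.5·9 = 4.5; e = 1.1 − 4.5 = -3.4
x=11: ŷ = -27 + 3.5·11 = 11.5; e = 12.9 − 11.5 = 1.4
x=13: ŷ = -27 + 3.5·13 = 18.5; e = 18.1 − 18.5 = -0.4
|e| > 1.2: x=5 (|e|=2), x=6 (|e|=2.4), x=9 (|e|=3.4), x=11 (|e|=1.4) → 4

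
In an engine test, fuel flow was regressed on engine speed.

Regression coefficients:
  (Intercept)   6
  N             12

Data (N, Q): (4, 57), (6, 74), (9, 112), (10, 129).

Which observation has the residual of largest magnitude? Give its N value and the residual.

N=4: Q̂ = 6 + 12·4 = 54; r = 57 − 54 = 3
N=6: Q̂ = 6 + 12·6 = 78; r = 74 − 78 = -4
N=9: Q̂ = 6 + 12·9 = 114; r = 112 − 114 = -2
N=10: Q̂ = 6 + 12·10 = 126; r = 129 − 126 = 3
Largest |r| is 4 at N = 6, residual -4.

N = 6, r = -4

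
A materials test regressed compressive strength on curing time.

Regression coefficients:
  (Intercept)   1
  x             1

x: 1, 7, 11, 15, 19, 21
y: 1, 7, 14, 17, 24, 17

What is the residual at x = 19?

e = 4

ŷ = 1 + 19 = 20
e = 24 − 20 = 4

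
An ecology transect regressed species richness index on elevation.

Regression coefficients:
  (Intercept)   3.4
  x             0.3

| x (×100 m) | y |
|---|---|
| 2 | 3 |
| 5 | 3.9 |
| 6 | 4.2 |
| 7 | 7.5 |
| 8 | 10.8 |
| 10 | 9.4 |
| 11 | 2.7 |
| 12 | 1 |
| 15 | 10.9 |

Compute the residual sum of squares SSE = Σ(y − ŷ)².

x=2: ŷ = 3.4 + 0.3·2 = 4; r = 3 − 4 = -1
x=5: ŷ = 3.4 + 0.3·5 = 4.9; r = 3.9 − 4.9 = -1
x=6: ŷ = 3.4 + 0.3·6 = 5.2; r = 4.2 − 5.2 = -1
x=7: ŷ = 3.4 + 0.3·7 = 5.5; r = 7.5 − 5.5 = 2
x=8: ŷ = 3.4 + 0.3·8 = 5.8; r = 10.8 − 5.8 = 5
x=10: ŷ = 3.4 + 0.3·10 = 6.4; r = 9.4 − 6.4 = 3
x=11: ŷ = 3.4 + 0.3·11 = 6.7; r = 2.7 − 6.7 = -4
x=12: ŷ = 3.4 + 0.3·12 = 7; r = 1 − 7 = -6
x=15: ŷ = 3.4 + 0.3·15 = 7.9; r = 10.9 − 7.9 = 3
SSE = 1 + 1 + 1 + 4 + 25 + 9 + 16 + 36 + 9 = 102

SSE = 102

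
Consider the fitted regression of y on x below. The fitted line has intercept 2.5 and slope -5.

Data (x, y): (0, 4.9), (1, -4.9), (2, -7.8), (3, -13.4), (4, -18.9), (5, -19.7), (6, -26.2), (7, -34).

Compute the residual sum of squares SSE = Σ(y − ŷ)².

x=0: ŷ = 2.5 − 5·0 = 2.5; r = 4.9 − 2.5 = 2.4
x=1: ŷ = 2.5 − 5·1 = -2.5; r = -4.9 − (-2.5) = -2.4
x=2: ŷ = 2.5 − 5·2 = -7.5; r = -7.8 − (-7.5) = -0.3
x=3: ŷ = 2.5 − 5·3 = -12.5; r = -13.4 − (-12.5) = -0.9
x=4: ŷ = 2.5 − 5·4 = -17.5; r = -18.9 − (-17.5) = -1.4
x=5: ŷ = 2.5 − 5·5 = -22.5; r = -19.7 − (-22.5) = 2.8
x=6: ŷ = 2.5 − 5·6 = -27.5; r = -26.2 − (-27.5) = 1.3
x=7: ŷ = 2.5 − 5·7 = -32.5; r = -34 − (-32.5) = -1.5
SSE = 5.76 + 5.76 + 0.09 + 0.81 + 1.96 + 7.84 + 1.69 + 2.25 = 26.16

SSE = 26.16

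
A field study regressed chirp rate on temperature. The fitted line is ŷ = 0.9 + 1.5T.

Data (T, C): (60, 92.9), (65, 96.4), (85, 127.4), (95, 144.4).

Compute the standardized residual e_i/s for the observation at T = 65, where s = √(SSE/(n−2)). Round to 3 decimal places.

-0.894

T=60: ŷ = 0.9 + 1.5·60 = 90.9; e = 92.9 − 90.9 = 2
T=65: ŷ = 0.9 + 1.5·65 = 98.4; e = 96.4 − 98.4 = -2
T=85: ŷ = 0.9 + 1.5·85 = 128.4; e = 127.4 − 128.4 = -1
T=95: ŷ = 0.9 + 1.5·95 = 143.4; e = 144.4 − 143.4 = 1
SSE = 4 + 4 + 1 + 1 = 10
s = √(10/2) = 2.23607
e/s = -2 / 2.23607 = -0.894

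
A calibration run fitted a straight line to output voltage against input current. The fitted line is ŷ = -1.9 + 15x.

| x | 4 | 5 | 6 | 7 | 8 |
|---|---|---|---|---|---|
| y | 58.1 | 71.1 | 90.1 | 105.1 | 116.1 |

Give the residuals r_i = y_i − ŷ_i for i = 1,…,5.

x=4: ŷ = -1.9 + 15·4 = 58.1; r = 58.1 − 58.1 = 0
x=5: ŷ = -1.9 + 15·5 = 73.1; r = 71.1 − 73.1 = -2
x=6: ŷ = -1.9 + 15·6 = 88.1; r = 90.1 − 88.1 = 2
x=7: ŷ = -1.9 + 15·7 = 103.1; r = 105.1 − 103.1 = 2
x=8: ŷ = -1.9 + 15·8 = 118.1; r = 116.1 − 118.1 = -2

0, -2, 2, 2, -2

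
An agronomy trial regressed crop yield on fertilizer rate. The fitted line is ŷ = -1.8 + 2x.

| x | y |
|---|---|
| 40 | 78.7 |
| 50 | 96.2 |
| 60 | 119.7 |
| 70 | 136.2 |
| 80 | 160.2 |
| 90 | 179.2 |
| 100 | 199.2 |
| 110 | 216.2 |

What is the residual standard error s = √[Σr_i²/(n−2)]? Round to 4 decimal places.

s = 1.8484

x=40: ŷ = -1.8 + 2·40 = 78.2; r = 78.7 − 78.2 = 0.5
x=50: ŷ = -1.8 + 2·50 = 98.2; r = 96.2 − 98.2 = -2
x=60: ŷ = -1.8 + 2·60 = 118.2; r = 119.7 − 118.2 = 1.5
x=70: ŷ = -1.8 + 2·70 = 138.2; r = 136.2 − 138.2 = -2
x=80: ŷ = -1.8 + 2·80 = 158.2; r = 160.2 − 158.2 = 2
x=90: ŷ = -1.8 + 2·90 = 178.2; r = 179.2 − 178.2 = 1
x=100: ŷ = -1.8 + 2·100 = 198.2; r = 199.2 − 198.2 = 1
x=110: ŷ = -1.8 + 2·110 = 218.2; r = 216.2 − 218.2 = -2
SSE = 0.25 + 4 + 2.25 + 4 + 4 + 1 + 1 + 4 = 20.5
s = √(20.5/6) = √3.41667 ≈ 1.8484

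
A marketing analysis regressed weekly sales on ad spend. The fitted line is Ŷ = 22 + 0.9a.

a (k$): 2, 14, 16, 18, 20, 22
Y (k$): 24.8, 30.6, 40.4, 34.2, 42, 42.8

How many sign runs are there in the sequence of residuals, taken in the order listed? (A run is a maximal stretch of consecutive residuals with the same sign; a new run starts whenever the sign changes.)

5 runs

a=2: Ŷ = 22 + 0.9·2 = 23.8; e = 24.8 − 23.8 = 1
a=14: Ŷ = 22 + 0.9·14 = 34.6; e = 30.6 − 34.6 = -4
a=16: Ŷ = 22 + 0.9·16 = 36.4; e = 40.4 − 36.4 = 4
a=18: Ŷ = 22 + 0.9·18 = 38.2; e = 34.2 − 38.2 = -4
a=20: Ŷ = 22 + 0.9·20 = 40; e = 42 − 40 = 2
a=22: Ŷ = 22 + 0.9·22 = 41.8; e = 42.8 − 41.8 = 1
Signs: + − + − + +
Runs: +×1, −×1, +×1, −×1, +×2 → 5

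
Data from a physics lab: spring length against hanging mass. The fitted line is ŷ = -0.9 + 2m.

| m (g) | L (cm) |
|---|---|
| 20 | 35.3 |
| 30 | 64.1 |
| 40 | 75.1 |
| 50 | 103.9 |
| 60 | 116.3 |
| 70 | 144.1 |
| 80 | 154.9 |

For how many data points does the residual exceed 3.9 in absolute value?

5

m=20: ŷ = -0.9 + 2·20 = 39.1; r = 35.3 − 39.1 = -3.8
m=30: ŷ = -0.9 + 2·30 = 59.1; r = 64.1 − 59.1 = 5
m=40: ŷ = -0.9 + 2·40 = 79.1; r = 75.1 − 79.1 = -4
m=50: ŷ = -0.9 + 2·50 = 99.1; r = 103.9 − 99.1 = 4.8
m=60: ŷ = -0.9 + 2·60 = 119.1; r = 116.3 − 119.1 = -2.8
m=70: ŷ = -0.9 + 2·70 = 139.1; r = 144.1 − 139.1 = 5
m=80: ŷ = -0.9 + 2·80 = 159.1; r = 154.9 − 159.1 = -4.2
|r| > 3.9: m=30 (|r|=5), m=40 (|r|=4), m=50 (|r|=4.8), m=70 (|r|=5), m=80 (|r|=4.2) → 5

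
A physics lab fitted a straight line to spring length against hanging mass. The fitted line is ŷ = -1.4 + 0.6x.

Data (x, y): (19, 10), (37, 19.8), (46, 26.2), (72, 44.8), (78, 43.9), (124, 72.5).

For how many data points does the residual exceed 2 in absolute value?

x=19: ŷ = -1.4 + 0.6·19 = 10; e = 10 − 10 = 0
x=37: ŷ = -1.4 + 0.6·37 = 20.8; e = 19.8 − 20.8 = -1
x=46: ŷ = -1.4 + 0.6·46 = 26.2; e = 26.2 − 26.2 = 0
x=72: ŷ = -1.4 + 0.6·72 = 41.8; e = 44.8 − 41.8 = 3
x=78: ŷ = -1.4 + 0.6·78 = 45.4; e = 43.9 − 45.4 = -1.5
x=124: ŷ = -1.4 + 0.6·124 = 73; e = 72.5 − 73 = -0.5
|e| > 2: x=72 (|e|=3) → 1

1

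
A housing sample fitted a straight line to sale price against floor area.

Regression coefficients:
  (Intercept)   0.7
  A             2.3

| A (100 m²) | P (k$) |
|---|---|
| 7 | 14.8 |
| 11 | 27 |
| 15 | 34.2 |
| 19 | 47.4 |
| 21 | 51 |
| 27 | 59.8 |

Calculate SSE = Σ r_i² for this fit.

SSE = 28

A=7: ŷ = 0.7 + 2.3·7 = 16.8; r = 14.8 − 16.8 = -2
A=11: ŷ = 0.7 + 2.3·11 = 26; r = 27 − 26 = 1
A=15: ŷ = 0.7 + 2.3·15 = 35.2; r = 34.2 − 35.2 = -1
A=19: ŷ = 0.7 + 2.3·19 = 44.4; r = 47.4 − 44.4 = 3
A=21: ŷ = 0.7 + 2.3·21 = 49; r = 51 − 49 = 2
A=27: ŷ = 0.7 + 2.3·27 = 62.8; r = 59.8 − 62.8 = -3
SSE = 4 + 1 + 1 + 9 + 4 + 9 = 28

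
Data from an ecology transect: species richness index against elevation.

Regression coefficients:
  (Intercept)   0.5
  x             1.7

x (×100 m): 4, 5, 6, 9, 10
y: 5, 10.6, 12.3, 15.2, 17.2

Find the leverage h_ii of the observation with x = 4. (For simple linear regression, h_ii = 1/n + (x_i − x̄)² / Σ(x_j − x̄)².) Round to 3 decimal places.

x̄ = (4 + 5 + 6 + 9 + 10)/5 = 6.8
Σ(x − x̄)² = 7.84 + 3.24 + 0.64 + 4.84 + 10.24 = 26.8
h = 1/5 + (-2.8)²/26.8 = 0.2 + 0.292537 = 0.493

h = 0.493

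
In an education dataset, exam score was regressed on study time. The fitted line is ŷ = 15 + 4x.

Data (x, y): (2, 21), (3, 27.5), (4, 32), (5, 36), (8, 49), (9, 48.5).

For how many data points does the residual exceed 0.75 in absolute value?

x=2: ŷ = 15 + 4·2 = 23; r = 21 − 23 = -2
x=3: ŷ = 15 + 4·3 = 27; r = 27.5 − 27 = 0.5
x=4: ŷ = 15 + 4·4 = 31; r = 32 − 31 = 1
x=5: ŷ = 15 + 4·5 = 35; r = 36 − 35 = 1
x=8: ŷ = 15 + 4·8 = 47; r = 49 − 47 = 2
x=9: ŷ = 15 + 4·9 = 51; r = 48.5 − 51 = -2.5
|r| > 0.75: x=2 (|r|=2), x=4 (|r|=1), x=5 (|r|=1), x=8 (|r|=2), x=9 (|r|=2.5) → 5

5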